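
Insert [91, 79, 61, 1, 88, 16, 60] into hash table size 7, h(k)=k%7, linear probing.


Insert 91: h=0 -> slot 0
Insert 79: h=2 -> slot 2
Insert 61: h=5 -> slot 5
Insert 1: h=1 -> slot 1
Insert 88: h=4 -> slot 4
Insert 16: h=2, 1 probes -> slot 3
Insert 60: h=4, 2 probes -> slot 6

Table: [91, 1, 79, 16, 88, 61, 60]


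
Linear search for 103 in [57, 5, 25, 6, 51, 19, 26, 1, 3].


i=0: 57!=103
i=1: 5!=103
i=2: 25!=103
i=3: 6!=103
i=4: 51!=103
i=5: 19!=103
i=6: 26!=103
i=7: 1!=103
i=8: 3!=103

Not found, 9 comps


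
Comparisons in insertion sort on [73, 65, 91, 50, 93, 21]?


Algorithm: insertion sort
Input: [73, 65, 91, 50, 93, 21]
Sorted: [21, 50, 65, 73, 91, 93]

11


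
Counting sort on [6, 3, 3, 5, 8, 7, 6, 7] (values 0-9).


Input: [6, 3, 3, 5, 8, 7, 6, 7]
Counts: [0, 0, 0, 2, 0, 1, 2, 2, 1, 0]

Sorted: [3, 3, 5, 6, 6, 7, 7, 8]


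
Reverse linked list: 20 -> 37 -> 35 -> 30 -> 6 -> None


Step 1: curr=20, set curr.next=prev(None) | reversed so far: 20
Step 2: curr=37, set curr.next=prev(20) | reversed so far: 37 -> 20
Step 3: curr=35, set curr.next=prev(37) | reversed so far: 35 -> 37 -> 20
Step 4: curr=30, set curr.next=prev(35) | reversed so far: 30 -> 35 -> 37 -> 20
Step 5: curr=6, set curr.next=prev(30) | reversed so far: 6 -> 30 -> 35 -> 37 -> 20

6 -> 30 -> 35 -> 37 -> 20 -> None


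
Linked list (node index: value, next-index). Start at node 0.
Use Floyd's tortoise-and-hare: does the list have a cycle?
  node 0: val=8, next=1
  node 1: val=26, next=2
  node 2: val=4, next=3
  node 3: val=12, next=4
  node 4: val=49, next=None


Floyd's tortoise (slow, +1) and hare (fast, +2):
  init: slow=0, fast=0
  step 1: slow=1, fast=2
  step 2: slow=2, fast=4
  step 3: fast -> None, no cycle

Cycle: no


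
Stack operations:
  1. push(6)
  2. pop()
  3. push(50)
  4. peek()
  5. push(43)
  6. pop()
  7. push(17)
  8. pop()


push(6) -> [6]
pop()->6, []
push(50) -> [50]
peek()->50
push(43) -> [50, 43]
pop()->43, [50]
push(17) -> [50, 17]
pop()->17, [50]

Final stack: [50]


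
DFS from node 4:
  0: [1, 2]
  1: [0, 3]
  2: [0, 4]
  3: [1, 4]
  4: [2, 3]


Visit 4, push [3, 2]
Visit 2, push [0]
Visit 0, push [1]
Visit 1, push [3]
Visit 3, push []

DFS order: [4, 2, 0, 1, 3]


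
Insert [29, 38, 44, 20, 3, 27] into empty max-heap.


Insert 29: [29]
Insert 38: [38, 29]
Insert 44: [44, 29, 38]
Insert 20: [44, 29, 38, 20]
Insert 3: [44, 29, 38, 20, 3]
Insert 27: [44, 29, 38, 20, 3, 27]

Final heap: [44, 29, 38, 20, 3, 27]


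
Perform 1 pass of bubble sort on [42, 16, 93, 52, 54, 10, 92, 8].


Initial: [42, 16, 93, 52, 54, 10, 92, 8]
Pass 1: [16, 42, 52, 54, 10, 92, 8, 93] (6 swaps)

After 1 pass: [16, 42, 52, 54, 10, 92, 8, 93]


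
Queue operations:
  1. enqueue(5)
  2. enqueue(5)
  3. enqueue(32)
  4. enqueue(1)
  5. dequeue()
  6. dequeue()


enqueue(5) -> [5]
enqueue(5) -> [5, 5]
enqueue(32) -> [5, 5, 32]
enqueue(1) -> [5, 5, 32, 1]
dequeue()->5, [5, 32, 1]
dequeue()->5, [32, 1]

Final queue: [32, 1]


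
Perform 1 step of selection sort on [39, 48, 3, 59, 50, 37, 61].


Initial: [39, 48, 3, 59, 50, 37, 61]
Step 1: min=3 at 2
  Swap: [3, 48, 39, 59, 50, 37, 61]

After 1 step: [3, 48, 39, 59, 50, 37, 61]


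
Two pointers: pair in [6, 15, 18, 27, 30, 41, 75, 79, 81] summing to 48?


lo=0(6)+hi=8(81)=87
lo=0(6)+hi=7(79)=85
lo=0(6)+hi=6(75)=81
lo=0(6)+hi=5(41)=47
lo=1(15)+hi=5(41)=56
lo=1(15)+hi=4(30)=45
lo=2(18)+hi=4(30)=48

Yes: 18+30=48


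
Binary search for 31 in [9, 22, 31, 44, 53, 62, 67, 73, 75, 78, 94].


Step 1: lo=0, hi=10, mid=5, val=62
Step 2: lo=0, hi=4, mid=2, val=31

Found at index 2


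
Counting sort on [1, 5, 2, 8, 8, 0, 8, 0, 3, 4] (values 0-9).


Input: [1, 5, 2, 8, 8, 0, 8, 0, 3, 4]
Counts: [2, 1, 1, 1, 1, 1, 0, 0, 3, 0]

Sorted: [0, 0, 1, 2, 3, 4, 5, 8, 8, 8]


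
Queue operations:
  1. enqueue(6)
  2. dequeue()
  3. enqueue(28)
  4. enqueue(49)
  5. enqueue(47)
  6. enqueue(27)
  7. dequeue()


enqueue(6) -> [6]
dequeue()->6, []
enqueue(28) -> [28]
enqueue(49) -> [28, 49]
enqueue(47) -> [28, 49, 47]
enqueue(27) -> [28, 49, 47, 27]
dequeue()->28, [49, 47, 27]

Final queue: [49, 47, 27]


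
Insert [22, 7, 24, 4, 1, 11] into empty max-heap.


Insert 22: [22]
Insert 7: [22, 7]
Insert 24: [24, 7, 22]
Insert 4: [24, 7, 22, 4]
Insert 1: [24, 7, 22, 4, 1]
Insert 11: [24, 7, 22, 4, 1, 11]

Final heap: [24, 7, 22, 4, 1, 11]


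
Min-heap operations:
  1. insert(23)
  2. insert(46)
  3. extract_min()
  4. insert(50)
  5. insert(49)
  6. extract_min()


insert(23) -> [23]
insert(46) -> [23, 46]
extract_min()->23, [46]
insert(50) -> [46, 50]
insert(49) -> [46, 50, 49]
extract_min()->46, [49, 50]

Final heap: [49, 50]


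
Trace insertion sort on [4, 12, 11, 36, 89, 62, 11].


Initial: [4, 12, 11, 36, 89, 62, 11]
Insert 12: [4, 12, 11, 36, 89, 62, 11]
Insert 11: [4, 11, 12, 36, 89, 62, 11]
Insert 36: [4, 11, 12, 36, 89, 62, 11]
Insert 89: [4, 11, 12, 36, 89, 62, 11]
Insert 62: [4, 11, 12, 36, 62, 89, 11]
Insert 11: [4, 11, 11, 12, 36, 62, 89]

Sorted: [4, 11, 11, 12, 36, 62, 89]


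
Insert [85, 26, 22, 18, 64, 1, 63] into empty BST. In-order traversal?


Insert 85: root
Insert 26: L from 85
Insert 22: L from 85 -> L from 26
Insert 18: L from 85 -> L from 26 -> L from 22
Insert 64: L from 85 -> R from 26
Insert 1: L from 85 -> L from 26 -> L from 22 -> L from 18
Insert 63: L from 85 -> R from 26 -> L from 64

In-order: [1, 18, 22, 26, 63, 64, 85]


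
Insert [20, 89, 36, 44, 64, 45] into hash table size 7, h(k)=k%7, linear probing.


Insert 20: h=6 -> slot 6
Insert 89: h=5 -> slot 5
Insert 36: h=1 -> slot 1
Insert 44: h=2 -> slot 2
Insert 64: h=1, 2 probes -> slot 3
Insert 45: h=3, 1 probes -> slot 4

Table: [None, 36, 44, 64, 45, 89, 20]


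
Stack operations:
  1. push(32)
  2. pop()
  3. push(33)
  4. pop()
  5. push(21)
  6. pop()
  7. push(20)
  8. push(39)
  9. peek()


push(32) -> [32]
pop()->32, []
push(33) -> [33]
pop()->33, []
push(21) -> [21]
pop()->21, []
push(20) -> [20]
push(39) -> [20, 39]
peek()->39

Final stack: [20, 39]


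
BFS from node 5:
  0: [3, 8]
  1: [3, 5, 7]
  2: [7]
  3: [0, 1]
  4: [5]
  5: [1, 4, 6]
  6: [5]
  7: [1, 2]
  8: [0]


Visit 5, enqueue [1, 4, 6]
Visit 1, enqueue [3, 7]
Visit 4, enqueue []
Visit 6, enqueue []
Visit 3, enqueue [0]
Visit 7, enqueue [2]
Visit 0, enqueue [8]
Visit 2, enqueue []
Visit 8, enqueue []

BFS order: [5, 1, 4, 6, 3, 7, 0, 2, 8]


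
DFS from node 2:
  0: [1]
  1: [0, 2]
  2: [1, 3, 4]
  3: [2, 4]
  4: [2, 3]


Visit 2, push [4, 3, 1]
Visit 1, push [0]
Visit 0, push []
Visit 3, push [4]
Visit 4, push []

DFS order: [2, 1, 0, 3, 4]


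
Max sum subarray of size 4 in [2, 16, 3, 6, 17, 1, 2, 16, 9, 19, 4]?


[0:4]: 27
[1:5]: 42
[2:6]: 27
[3:7]: 26
[4:8]: 36
[5:9]: 28
[6:10]: 46
[7:11]: 48

Max: 48 at [7:11]


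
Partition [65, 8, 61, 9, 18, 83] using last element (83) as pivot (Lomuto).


Pivot: 83
  65 <= 83: advance i (no swap)
  8 <= 83: advance i (no swap)
  61 <= 83: advance i (no swap)
  9 <= 83: advance i (no swap)
  18 <= 83: advance i (no swap)
Place pivot at 5: [65, 8, 61, 9, 18, 83]

Partitioned: [65, 8, 61, 9, 18, 83]


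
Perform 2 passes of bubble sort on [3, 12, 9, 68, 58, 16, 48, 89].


Initial: [3, 12, 9, 68, 58, 16, 48, 89]
Pass 1: [3, 9, 12, 58, 16, 48, 68, 89] (4 swaps)
Pass 2: [3, 9, 12, 16, 48, 58, 68, 89] (2 swaps)

After 2 passes: [3, 9, 12, 16, 48, 58, 68, 89]


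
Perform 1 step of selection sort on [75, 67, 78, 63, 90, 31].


Initial: [75, 67, 78, 63, 90, 31]
Step 1: min=31 at 5
  Swap: [31, 67, 78, 63, 90, 75]

After 1 step: [31, 67, 78, 63, 90, 75]


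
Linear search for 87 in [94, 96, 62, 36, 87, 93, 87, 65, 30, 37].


i=0: 94!=87
i=1: 96!=87
i=2: 62!=87
i=3: 36!=87
i=4: 87==87 found!

Found at 4, 5 comps


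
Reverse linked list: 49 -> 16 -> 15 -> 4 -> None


Step 1: curr=49, set curr.next=prev(None) | reversed so far: 49
Step 2: curr=16, set curr.next=prev(49) | reversed so far: 16 -> 49
Step 3: curr=15, set curr.next=prev(16) | reversed so far: 15 -> 16 -> 49
Step 4: curr=4, set curr.next=prev(15) | reversed so far: 4 -> 15 -> 16 -> 49

4 -> 15 -> 16 -> 49 -> None


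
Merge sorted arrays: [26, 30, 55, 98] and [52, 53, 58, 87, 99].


Take 26 from A
Take 30 from A
Take 52 from B
Take 53 from B
Take 55 from A
Take 58 from B
Take 87 from B
Take 98 from A

Merged: [26, 30, 52, 53, 55, 58, 87, 98, 99]


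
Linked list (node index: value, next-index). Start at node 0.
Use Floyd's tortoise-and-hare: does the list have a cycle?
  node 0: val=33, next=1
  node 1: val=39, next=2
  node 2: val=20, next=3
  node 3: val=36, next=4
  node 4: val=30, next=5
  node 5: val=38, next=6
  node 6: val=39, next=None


Floyd's tortoise (slow, +1) and hare (fast, +2):
  init: slow=0, fast=0
  step 1: slow=1, fast=2
  step 2: slow=2, fast=4
  step 3: slow=3, fast=6
  step 4: fast -> None, no cycle

Cycle: no


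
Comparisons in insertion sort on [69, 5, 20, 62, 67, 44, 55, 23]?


Algorithm: insertion sort
Input: [69, 5, 20, 62, 67, 44, 55, 23]
Sorted: [5, 20, 23, 44, 55, 62, 67, 69]

21


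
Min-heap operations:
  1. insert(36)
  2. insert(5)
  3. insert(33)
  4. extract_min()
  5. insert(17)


insert(36) -> [36]
insert(5) -> [5, 36]
insert(33) -> [5, 36, 33]
extract_min()->5, [33, 36]
insert(17) -> [17, 36, 33]

Final heap: [17, 36, 33]


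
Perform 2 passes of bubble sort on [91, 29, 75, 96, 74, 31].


Initial: [91, 29, 75, 96, 74, 31]
Pass 1: [29, 75, 91, 74, 31, 96] (4 swaps)
Pass 2: [29, 75, 74, 31, 91, 96] (2 swaps)

After 2 passes: [29, 75, 74, 31, 91, 96]


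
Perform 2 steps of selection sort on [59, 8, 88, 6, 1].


Initial: [59, 8, 88, 6, 1]
Step 1: min=1 at 4
  Swap: [1, 8, 88, 6, 59]
Step 2: min=6 at 3
  Swap: [1, 6, 88, 8, 59]

After 2 steps: [1, 6, 88, 8, 59]


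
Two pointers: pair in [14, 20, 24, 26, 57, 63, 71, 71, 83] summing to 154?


lo=0(14)+hi=8(83)=97
lo=1(20)+hi=8(83)=103
lo=2(24)+hi=8(83)=107
lo=3(26)+hi=8(83)=109
lo=4(57)+hi=8(83)=140
lo=5(63)+hi=8(83)=146
lo=6(71)+hi=8(83)=154

Yes: 71+83=154


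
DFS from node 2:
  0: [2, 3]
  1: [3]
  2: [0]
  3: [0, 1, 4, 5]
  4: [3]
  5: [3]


Visit 2, push [0]
Visit 0, push [3]
Visit 3, push [5, 4, 1]
Visit 1, push []
Visit 4, push []
Visit 5, push []

DFS order: [2, 0, 3, 1, 4, 5]


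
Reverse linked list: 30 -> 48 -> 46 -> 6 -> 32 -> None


Step 1: curr=30, set curr.next=prev(None) | reversed so far: 30
Step 2: curr=48, set curr.next=prev(30) | reversed so far: 48 -> 30
Step 3: curr=46, set curr.next=prev(48) | reversed so far: 46 -> 48 -> 30
Step 4: curr=6, set curr.next=prev(46) | reversed so far: 6 -> 46 -> 48 -> 30
Step 5: curr=32, set curr.next=prev(6) | reversed so far: 32 -> 6 -> 46 -> 48 -> 30

32 -> 6 -> 46 -> 48 -> 30 -> None


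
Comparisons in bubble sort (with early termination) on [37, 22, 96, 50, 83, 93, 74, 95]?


Algorithm: bubble sort (with early termination)
Input: [37, 22, 96, 50, 83, 93, 74, 95]
Sorted: [22, 37, 50, 74, 83, 93, 95, 96]

22


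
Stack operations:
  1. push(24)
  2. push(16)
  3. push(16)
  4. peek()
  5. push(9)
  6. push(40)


push(24) -> [24]
push(16) -> [24, 16]
push(16) -> [24, 16, 16]
peek()->16
push(9) -> [24, 16, 16, 9]
push(40) -> [24, 16, 16, 9, 40]

Final stack: [24, 16, 16, 9, 40]


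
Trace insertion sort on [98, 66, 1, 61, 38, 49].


Initial: [98, 66, 1, 61, 38, 49]
Insert 66: [66, 98, 1, 61, 38, 49]
Insert 1: [1, 66, 98, 61, 38, 49]
Insert 61: [1, 61, 66, 98, 38, 49]
Insert 38: [1, 38, 61, 66, 98, 49]
Insert 49: [1, 38, 49, 61, 66, 98]

Sorted: [1, 38, 49, 61, 66, 98]


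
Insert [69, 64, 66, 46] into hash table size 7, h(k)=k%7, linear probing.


Insert 69: h=6 -> slot 6
Insert 64: h=1 -> slot 1
Insert 66: h=3 -> slot 3
Insert 46: h=4 -> slot 4

Table: [None, 64, None, 66, 46, None, 69]


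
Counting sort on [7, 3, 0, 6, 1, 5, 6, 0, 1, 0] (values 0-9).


Input: [7, 3, 0, 6, 1, 5, 6, 0, 1, 0]
Counts: [3, 2, 0, 1, 0, 1, 2, 1, 0, 0]

Sorted: [0, 0, 0, 1, 1, 3, 5, 6, 6, 7]


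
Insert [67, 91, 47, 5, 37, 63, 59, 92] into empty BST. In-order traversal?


Insert 67: root
Insert 91: R from 67
Insert 47: L from 67
Insert 5: L from 67 -> L from 47
Insert 37: L from 67 -> L from 47 -> R from 5
Insert 63: L from 67 -> R from 47
Insert 59: L from 67 -> R from 47 -> L from 63
Insert 92: R from 67 -> R from 91

In-order: [5, 37, 47, 59, 63, 67, 91, 92]


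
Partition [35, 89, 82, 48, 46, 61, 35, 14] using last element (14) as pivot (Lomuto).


Pivot: 14
Place pivot at 0: [14, 89, 82, 48, 46, 61, 35, 35]

Partitioned: [14, 89, 82, 48, 46, 61, 35, 35]


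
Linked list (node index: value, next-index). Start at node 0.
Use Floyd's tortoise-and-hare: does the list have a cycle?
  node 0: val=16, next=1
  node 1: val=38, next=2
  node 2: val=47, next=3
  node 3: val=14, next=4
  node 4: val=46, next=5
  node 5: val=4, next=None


Floyd's tortoise (slow, +1) and hare (fast, +2):
  init: slow=0, fast=0
  step 1: slow=1, fast=2
  step 2: slow=2, fast=4
  step 3: fast 4->5->None, no cycle

Cycle: no


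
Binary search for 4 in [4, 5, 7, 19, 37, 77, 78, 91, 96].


Step 1: lo=0, hi=8, mid=4, val=37
Step 2: lo=0, hi=3, mid=1, val=5
Step 3: lo=0, hi=0, mid=0, val=4

Found at index 0


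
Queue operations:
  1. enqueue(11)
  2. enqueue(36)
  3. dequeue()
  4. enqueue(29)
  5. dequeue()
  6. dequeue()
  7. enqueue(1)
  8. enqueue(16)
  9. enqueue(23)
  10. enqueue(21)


enqueue(11) -> [11]
enqueue(36) -> [11, 36]
dequeue()->11, [36]
enqueue(29) -> [36, 29]
dequeue()->36, [29]
dequeue()->29, []
enqueue(1) -> [1]
enqueue(16) -> [1, 16]
enqueue(23) -> [1, 16, 23]
enqueue(21) -> [1, 16, 23, 21]

Final queue: [1, 16, 23, 21]


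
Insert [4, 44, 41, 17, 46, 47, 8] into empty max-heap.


Insert 4: [4]
Insert 44: [44, 4]
Insert 41: [44, 4, 41]
Insert 17: [44, 17, 41, 4]
Insert 46: [46, 44, 41, 4, 17]
Insert 47: [47, 44, 46, 4, 17, 41]
Insert 8: [47, 44, 46, 4, 17, 41, 8]

Final heap: [47, 44, 46, 4, 17, 41, 8]


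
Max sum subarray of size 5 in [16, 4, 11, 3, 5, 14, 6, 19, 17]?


[0:5]: 39
[1:6]: 37
[2:7]: 39
[3:8]: 47
[4:9]: 61

Max: 61 at [4:9]


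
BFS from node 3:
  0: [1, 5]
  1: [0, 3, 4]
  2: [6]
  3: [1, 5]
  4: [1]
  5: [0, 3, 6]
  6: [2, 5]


Visit 3, enqueue [1, 5]
Visit 1, enqueue [0, 4]
Visit 5, enqueue [6]
Visit 0, enqueue []
Visit 4, enqueue []
Visit 6, enqueue [2]
Visit 2, enqueue []

BFS order: [3, 1, 5, 0, 4, 6, 2]


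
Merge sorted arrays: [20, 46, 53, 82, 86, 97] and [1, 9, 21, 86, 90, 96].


Take 1 from B
Take 9 from B
Take 20 from A
Take 21 from B
Take 46 from A
Take 53 from A
Take 82 from A
Take 86 from A
Take 86 from B
Take 90 from B
Take 96 from B

Merged: [1, 9, 20, 21, 46, 53, 82, 86, 86, 90, 96, 97]


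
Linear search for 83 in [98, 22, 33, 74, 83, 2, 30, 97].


i=0: 98!=83
i=1: 22!=83
i=2: 33!=83
i=3: 74!=83
i=4: 83==83 found!

Found at 4, 5 comps


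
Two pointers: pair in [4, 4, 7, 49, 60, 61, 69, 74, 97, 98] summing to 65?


lo=0(4)+hi=9(98)=102
lo=0(4)+hi=8(97)=101
lo=0(4)+hi=7(74)=78
lo=0(4)+hi=6(69)=73
lo=0(4)+hi=5(61)=65

Yes: 4+61=65


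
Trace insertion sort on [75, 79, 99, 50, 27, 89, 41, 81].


Initial: [75, 79, 99, 50, 27, 89, 41, 81]
Insert 79: [75, 79, 99, 50, 27, 89, 41, 81]
Insert 99: [75, 79, 99, 50, 27, 89, 41, 81]
Insert 50: [50, 75, 79, 99, 27, 89, 41, 81]
Insert 27: [27, 50, 75, 79, 99, 89, 41, 81]
Insert 89: [27, 50, 75, 79, 89, 99, 41, 81]
Insert 41: [27, 41, 50, 75, 79, 89, 99, 81]
Insert 81: [27, 41, 50, 75, 79, 81, 89, 99]

Sorted: [27, 41, 50, 75, 79, 81, 89, 99]


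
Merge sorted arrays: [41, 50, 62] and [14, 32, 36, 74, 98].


Take 14 from B
Take 32 from B
Take 36 from B
Take 41 from A
Take 50 from A
Take 62 from A

Merged: [14, 32, 36, 41, 50, 62, 74, 98]


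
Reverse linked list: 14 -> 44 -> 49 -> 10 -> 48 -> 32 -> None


Step 1: curr=14, set curr.next=prev(None) | reversed so far: 14
Step 2: curr=44, set curr.next=prev(14) | reversed so far: 44 -> 14
Step 3: curr=49, set curr.next=prev(44) | reversed so far: 49 -> 44 -> 14
Step 4: curr=10, set curr.next=prev(49) | reversed so far: 10 -> 49 -> 44 -> 14
Step 5: curr=48, set curr.next=prev(10) | reversed so far: 48 -> 10 -> 49 -> 44 -> 14
Step 6: curr=32, set curr.next=prev(48) | reversed so far: 32 -> 48 -> 10 -> 49 -> 44 -> 14

32 -> 48 -> 10 -> 49 -> 44 -> 14 -> None


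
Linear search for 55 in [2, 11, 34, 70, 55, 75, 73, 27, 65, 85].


i=0: 2!=55
i=1: 11!=55
i=2: 34!=55
i=3: 70!=55
i=4: 55==55 found!

Found at 4, 5 comps


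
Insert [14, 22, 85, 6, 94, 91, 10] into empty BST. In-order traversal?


Insert 14: root
Insert 22: R from 14
Insert 85: R from 14 -> R from 22
Insert 6: L from 14
Insert 94: R from 14 -> R from 22 -> R from 85
Insert 91: R from 14 -> R from 22 -> R from 85 -> L from 94
Insert 10: L from 14 -> R from 6

In-order: [6, 10, 14, 22, 85, 91, 94]


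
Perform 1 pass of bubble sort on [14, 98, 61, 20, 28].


Initial: [14, 98, 61, 20, 28]
Pass 1: [14, 61, 20, 28, 98] (3 swaps)

After 1 pass: [14, 61, 20, 28, 98]


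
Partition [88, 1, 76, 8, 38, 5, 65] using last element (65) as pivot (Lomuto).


Pivot: 65
  1 <= 65: swap -> [1, 88, 76, 8, 38, 5, 65]
  8 <= 65: swap -> [1, 8, 76, 88, 38, 5, 65]
  38 <= 65: swap -> [1, 8, 38, 88, 76, 5, 65]
  5 <= 65: swap -> [1, 8, 38, 5, 76, 88, 65]
Place pivot at 4: [1, 8, 38, 5, 65, 88, 76]

Partitioned: [1, 8, 38, 5, 65, 88, 76]


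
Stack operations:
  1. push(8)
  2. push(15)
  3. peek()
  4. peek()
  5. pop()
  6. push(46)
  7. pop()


push(8) -> [8]
push(15) -> [8, 15]
peek()->15
peek()->15
pop()->15, [8]
push(46) -> [8, 46]
pop()->46, [8]

Final stack: [8]


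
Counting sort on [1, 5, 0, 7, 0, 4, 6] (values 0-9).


Input: [1, 5, 0, 7, 0, 4, 6]
Counts: [2, 1, 0, 0, 1, 1, 1, 1, 0, 0]

Sorted: [0, 0, 1, 4, 5, 6, 7]


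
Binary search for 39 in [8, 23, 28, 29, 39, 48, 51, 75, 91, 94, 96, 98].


Step 1: lo=0, hi=11, mid=5, val=48
Step 2: lo=0, hi=4, mid=2, val=28
Step 3: lo=3, hi=4, mid=3, val=29
Step 4: lo=4, hi=4, mid=4, val=39

Found at index 4


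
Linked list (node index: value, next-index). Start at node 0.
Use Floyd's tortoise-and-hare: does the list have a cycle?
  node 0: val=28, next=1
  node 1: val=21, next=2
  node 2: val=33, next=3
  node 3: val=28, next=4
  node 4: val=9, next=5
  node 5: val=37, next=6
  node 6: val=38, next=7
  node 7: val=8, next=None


Floyd's tortoise (slow, +1) and hare (fast, +2):
  init: slow=0, fast=0
  step 1: slow=1, fast=2
  step 2: slow=2, fast=4
  step 3: slow=3, fast=6
  step 4: fast 6->7->None, no cycle

Cycle: no


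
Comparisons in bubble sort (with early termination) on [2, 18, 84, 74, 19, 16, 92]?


Algorithm: bubble sort (with early termination)
Input: [2, 18, 84, 74, 19, 16, 92]
Sorted: [2, 16, 18, 19, 74, 84, 92]

20


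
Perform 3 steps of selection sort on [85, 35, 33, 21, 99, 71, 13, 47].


Initial: [85, 35, 33, 21, 99, 71, 13, 47]
Step 1: min=13 at 6
  Swap: [13, 35, 33, 21, 99, 71, 85, 47]
Step 2: min=21 at 3
  Swap: [13, 21, 33, 35, 99, 71, 85, 47]
Step 3: min=33 at 2
  Swap: [13, 21, 33, 35, 99, 71, 85, 47]

After 3 steps: [13, 21, 33, 35, 99, 71, 85, 47]


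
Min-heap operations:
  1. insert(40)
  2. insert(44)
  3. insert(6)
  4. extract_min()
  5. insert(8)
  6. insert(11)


insert(40) -> [40]
insert(44) -> [40, 44]
insert(6) -> [6, 44, 40]
extract_min()->6, [40, 44]
insert(8) -> [8, 44, 40]
insert(11) -> [8, 11, 40, 44]

Final heap: [8, 11, 40, 44]


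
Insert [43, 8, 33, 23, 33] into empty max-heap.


Insert 43: [43]
Insert 8: [43, 8]
Insert 33: [43, 8, 33]
Insert 23: [43, 23, 33, 8]
Insert 33: [43, 33, 33, 8, 23]

Final heap: [43, 33, 33, 8, 23]


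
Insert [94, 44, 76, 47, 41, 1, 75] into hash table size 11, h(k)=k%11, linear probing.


Insert 94: h=6 -> slot 6
Insert 44: h=0 -> slot 0
Insert 76: h=10 -> slot 10
Insert 47: h=3 -> slot 3
Insert 41: h=8 -> slot 8
Insert 1: h=1 -> slot 1
Insert 75: h=9 -> slot 9

Table: [44, 1, None, 47, None, None, 94, None, 41, 75, 76]


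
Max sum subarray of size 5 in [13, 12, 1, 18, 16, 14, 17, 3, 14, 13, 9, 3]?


[0:5]: 60
[1:6]: 61
[2:7]: 66
[3:8]: 68
[4:9]: 64
[5:10]: 61
[6:11]: 56
[7:12]: 42

Max: 68 at [3:8]


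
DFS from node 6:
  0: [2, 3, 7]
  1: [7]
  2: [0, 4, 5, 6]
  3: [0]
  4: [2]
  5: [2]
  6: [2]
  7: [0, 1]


Visit 6, push [2]
Visit 2, push [5, 4, 0]
Visit 0, push [7, 3]
Visit 3, push []
Visit 7, push [1]
Visit 1, push []
Visit 4, push []
Visit 5, push []

DFS order: [6, 2, 0, 3, 7, 1, 4, 5]


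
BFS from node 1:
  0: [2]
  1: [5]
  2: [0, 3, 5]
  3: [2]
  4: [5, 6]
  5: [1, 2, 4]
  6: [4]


Visit 1, enqueue [5]
Visit 5, enqueue [2, 4]
Visit 2, enqueue [0, 3]
Visit 4, enqueue [6]
Visit 0, enqueue []
Visit 3, enqueue []
Visit 6, enqueue []

BFS order: [1, 5, 2, 4, 0, 3, 6]


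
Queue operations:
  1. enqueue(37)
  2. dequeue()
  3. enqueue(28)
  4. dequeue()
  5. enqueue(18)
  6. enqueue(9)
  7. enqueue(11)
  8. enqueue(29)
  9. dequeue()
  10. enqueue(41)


enqueue(37) -> [37]
dequeue()->37, []
enqueue(28) -> [28]
dequeue()->28, []
enqueue(18) -> [18]
enqueue(9) -> [18, 9]
enqueue(11) -> [18, 9, 11]
enqueue(29) -> [18, 9, 11, 29]
dequeue()->18, [9, 11, 29]
enqueue(41) -> [9, 11, 29, 41]

Final queue: [9, 11, 29, 41]


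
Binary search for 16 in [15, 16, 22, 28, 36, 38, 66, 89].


Step 1: lo=0, hi=7, mid=3, val=28
Step 2: lo=0, hi=2, mid=1, val=16

Found at index 1


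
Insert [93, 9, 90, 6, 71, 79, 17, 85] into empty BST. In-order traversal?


Insert 93: root
Insert 9: L from 93
Insert 90: L from 93 -> R from 9
Insert 6: L from 93 -> L from 9
Insert 71: L from 93 -> R from 9 -> L from 90
Insert 79: L from 93 -> R from 9 -> L from 90 -> R from 71
Insert 17: L from 93 -> R from 9 -> L from 90 -> L from 71
Insert 85: L from 93 -> R from 9 -> L from 90 -> R from 71 -> R from 79

In-order: [6, 9, 17, 71, 79, 85, 90, 93]


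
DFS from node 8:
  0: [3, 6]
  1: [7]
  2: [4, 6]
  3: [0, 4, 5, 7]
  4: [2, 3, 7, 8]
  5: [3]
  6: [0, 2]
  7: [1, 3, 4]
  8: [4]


Visit 8, push [4]
Visit 4, push [7, 3, 2]
Visit 2, push [6]
Visit 6, push [0]
Visit 0, push [3]
Visit 3, push [7, 5]
Visit 5, push []
Visit 7, push [1]
Visit 1, push []

DFS order: [8, 4, 2, 6, 0, 3, 5, 7, 1]


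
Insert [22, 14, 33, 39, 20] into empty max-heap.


Insert 22: [22]
Insert 14: [22, 14]
Insert 33: [33, 14, 22]
Insert 39: [39, 33, 22, 14]
Insert 20: [39, 33, 22, 14, 20]

Final heap: [39, 33, 22, 14, 20]


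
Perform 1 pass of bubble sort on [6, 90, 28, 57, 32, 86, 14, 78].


Initial: [6, 90, 28, 57, 32, 86, 14, 78]
Pass 1: [6, 28, 57, 32, 86, 14, 78, 90] (6 swaps)

After 1 pass: [6, 28, 57, 32, 86, 14, 78, 90]


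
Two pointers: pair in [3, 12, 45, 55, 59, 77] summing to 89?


lo=0(3)+hi=5(77)=80
lo=1(12)+hi=5(77)=89

Yes: 12+77=89


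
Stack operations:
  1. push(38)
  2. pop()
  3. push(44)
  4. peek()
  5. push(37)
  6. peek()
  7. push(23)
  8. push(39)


push(38) -> [38]
pop()->38, []
push(44) -> [44]
peek()->44
push(37) -> [44, 37]
peek()->37
push(23) -> [44, 37, 23]
push(39) -> [44, 37, 23, 39]

Final stack: [44, 37, 23, 39]


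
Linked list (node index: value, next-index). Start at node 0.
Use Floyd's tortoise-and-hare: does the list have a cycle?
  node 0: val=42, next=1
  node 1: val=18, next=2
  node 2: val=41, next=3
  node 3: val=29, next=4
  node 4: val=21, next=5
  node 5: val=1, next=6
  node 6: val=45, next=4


Floyd's tortoise (slow, +1) and hare (fast, +2):
  init: slow=0, fast=0
  step 1: slow=1, fast=2
  step 2: slow=2, fast=4
  step 3: slow=3, fast=6
  step 4: slow=4, fast=5
  step 5: slow=5, fast=4
  step 6: slow=6, fast=6
  slow == fast at node 6: cycle detected

Cycle: yes


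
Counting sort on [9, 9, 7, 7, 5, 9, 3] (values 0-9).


Input: [9, 9, 7, 7, 5, 9, 3]
Counts: [0, 0, 0, 1, 0, 1, 0, 2, 0, 3]

Sorted: [3, 5, 7, 7, 9, 9, 9]


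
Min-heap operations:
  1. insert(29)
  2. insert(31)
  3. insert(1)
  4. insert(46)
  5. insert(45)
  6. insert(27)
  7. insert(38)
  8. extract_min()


insert(29) -> [29]
insert(31) -> [29, 31]
insert(1) -> [1, 31, 29]
insert(46) -> [1, 31, 29, 46]
insert(45) -> [1, 31, 29, 46, 45]
insert(27) -> [1, 31, 27, 46, 45, 29]
insert(38) -> [1, 31, 27, 46, 45, 29, 38]
extract_min()->1, [27, 31, 29, 46, 45, 38]

Final heap: [27, 31, 29, 46, 45, 38]


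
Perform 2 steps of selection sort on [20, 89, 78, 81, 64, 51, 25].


Initial: [20, 89, 78, 81, 64, 51, 25]
Step 1: min=20 at 0
  Swap: [20, 89, 78, 81, 64, 51, 25]
Step 2: min=25 at 6
  Swap: [20, 25, 78, 81, 64, 51, 89]

After 2 steps: [20, 25, 78, 81, 64, 51, 89]


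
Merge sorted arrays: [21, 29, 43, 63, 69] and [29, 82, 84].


Take 21 from A
Take 29 from A
Take 29 from B
Take 43 from A
Take 63 from A
Take 69 from A

Merged: [21, 29, 29, 43, 63, 69, 82, 84]


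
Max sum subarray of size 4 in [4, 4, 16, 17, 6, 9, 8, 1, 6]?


[0:4]: 41
[1:5]: 43
[2:6]: 48
[3:7]: 40
[4:8]: 24
[5:9]: 24

Max: 48 at [2:6]


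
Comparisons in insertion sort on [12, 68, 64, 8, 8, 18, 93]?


Algorithm: insertion sort
Input: [12, 68, 64, 8, 8, 18, 93]
Sorted: [8, 8, 12, 18, 64, 68, 93]

14


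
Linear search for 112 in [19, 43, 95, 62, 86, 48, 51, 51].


i=0: 19!=112
i=1: 43!=112
i=2: 95!=112
i=3: 62!=112
i=4: 86!=112
i=5: 48!=112
i=6: 51!=112
i=7: 51!=112

Not found, 8 comps


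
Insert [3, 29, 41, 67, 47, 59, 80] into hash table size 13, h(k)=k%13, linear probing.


Insert 3: h=3 -> slot 3
Insert 29: h=3, 1 probes -> slot 4
Insert 41: h=2 -> slot 2
Insert 67: h=2, 3 probes -> slot 5
Insert 47: h=8 -> slot 8
Insert 59: h=7 -> slot 7
Insert 80: h=2, 4 probes -> slot 6

Table: [None, None, 41, 3, 29, 67, 80, 59, 47, None, None, None, None]


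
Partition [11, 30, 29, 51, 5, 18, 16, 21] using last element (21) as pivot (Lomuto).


Pivot: 21
  11 <= 21: advance i (no swap)
  5 <= 21: swap -> [11, 5, 29, 51, 30, 18, 16, 21]
  18 <= 21: swap -> [11, 5, 18, 51, 30, 29, 16, 21]
  16 <= 21: swap -> [11, 5, 18, 16, 30, 29, 51, 21]
Place pivot at 4: [11, 5, 18, 16, 21, 29, 51, 30]

Partitioned: [11, 5, 18, 16, 21, 29, 51, 30]


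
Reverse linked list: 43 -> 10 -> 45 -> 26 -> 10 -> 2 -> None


Step 1: curr=43, set curr.next=prev(None) | reversed so far: 43
Step 2: curr=10, set curr.next=prev(43) | reversed so far: 10 -> 43
Step 3: curr=45, set curr.next=prev(10) | reversed so far: 45 -> 10 -> 43
Step 4: curr=26, set curr.next=prev(45) | reversed so far: 26 -> 45 -> 10 -> 43
Step 5: curr=10, set curr.next=prev(26) | reversed so far: 10 -> 26 -> 45 -> 10 -> 43
Step 6: curr=2, set curr.next=prev(10) | reversed so far: 2 -> 10 -> 26 -> 45 -> 10 -> 43

2 -> 10 -> 26 -> 45 -> 10 -> 43 -> None


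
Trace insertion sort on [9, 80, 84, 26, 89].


Initial: [9, 80, 84, 26, 89]
Insert 80: [9, 80, 84, 26, 89]
Insert 84: [9, 80, 84, 26, 89]
Insert 26: [9, 26, 80, 84, 89]
Insert 89: [9, 26, 80, 84, 89]

Sorted: [9, 26, 80, 84, 89]


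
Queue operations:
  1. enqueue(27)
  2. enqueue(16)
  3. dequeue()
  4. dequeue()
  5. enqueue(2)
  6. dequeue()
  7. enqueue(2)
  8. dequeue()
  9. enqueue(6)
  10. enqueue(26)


enqueue(27) -> [27]
enqueue(16) -> [27, 16]
dequeue()->27, [16]
dequeue()->16, []
enqueue(2) -> [2]
dequeue()->2, []
enqueue(2) -> [2]
dequeue()->2, []
enqueue(6) -> [6]
enqueue(26) -> [6, 26]

Final queue: [6, 26]


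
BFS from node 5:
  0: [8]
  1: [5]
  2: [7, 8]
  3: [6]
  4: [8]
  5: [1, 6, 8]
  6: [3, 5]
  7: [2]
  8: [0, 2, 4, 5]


Visit 5, enqueue [1, 6, 8]
Visit 1, enqueue []
Visit 6, enqueue [3]
Visit 8, enqueue [0, 2, 4]
Visit 3, enqueue []
Visit 0, enqueue []
Visit 2, enqueue [7]
Visit 4, enqueue []
Visit 7, enqueue []

BFS order: [5, 1, 6, 8, 3, 0, 2, 4, 7]


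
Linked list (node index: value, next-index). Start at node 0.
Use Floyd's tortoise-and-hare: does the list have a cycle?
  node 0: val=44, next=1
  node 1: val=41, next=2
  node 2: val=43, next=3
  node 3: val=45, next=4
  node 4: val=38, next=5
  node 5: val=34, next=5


Floyd's tortoise (slow, +1) and hare (fast, +2):
  init: slow=0, fast=0
  step 1: slow=1, fast=2
  step 2: slow=2, fast=4
  step 3: slow=3, fast=5
  step 4: slow=4, fast=5
  step 5: slow=5, fast=5
  slow == fast at node 5: cycle detected

Cycle: yes


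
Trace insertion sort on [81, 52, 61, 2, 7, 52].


Initial: [81, 52, 61, 2, 7, 52]
Insert 52: [52, 81, 61, 2, 7, 52]
Insert 61: [52, 61, 81, 2, 7, 52]
Insert 2: [2, 52, 61, 81, 7, 52]
Insert 7: [2, 7, 52, 61, 81, 52]
Insert 52: [2, 7, 52, 52, 61, 81]

Sorted: [2, 7, 52, 52, 61, 81]


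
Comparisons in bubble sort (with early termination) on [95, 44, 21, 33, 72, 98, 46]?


Algorithm: bubble sort (with early termination)
Input: [95, 44, 21, 33, 72, 98, 46]
Sorted: [21, 33, 44, 46, 72, 95, 98]

18


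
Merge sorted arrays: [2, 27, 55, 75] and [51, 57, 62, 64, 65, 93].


Take 2 from A
Take 27 from A
Take 51 from B
Take 55 from A
Take 57 from B
Take 62 from B
Take 64 from B
Take 65 from B
Take 75 from A

Merged: [2, 27, 51, 55, 57, 62, 64, 65, 75, 93]


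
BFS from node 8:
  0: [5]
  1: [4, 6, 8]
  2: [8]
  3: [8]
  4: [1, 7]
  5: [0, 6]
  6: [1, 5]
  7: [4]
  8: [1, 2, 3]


Visit 8, enqueue [1, 2, 3]
Visit 1, enqueue [4, 6]
Visit 2, enqueue []
Visit 3, enqueue []
Visit 4, enqueue [7]
Visit 6, enqueue [5]
Visit 7, enqueue []
Visit 5, enqueue [0]
Visit 0, enqueue []

BFS order: [8, 1, 2, 3, 4, 6, 7, 5, 0]


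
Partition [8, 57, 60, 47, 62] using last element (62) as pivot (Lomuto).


Pivot: 62
  8 <= 62: advance i (no swap)
  57 <= 62: advance i (no swap)
  60 <= 62: advance i (no swap)
  47 <= 62: advance i (no swap)
Place pivot at 4: [8, 57, 60, 47, 62]

Partitioned: [8, 57, 60, 47, 62]


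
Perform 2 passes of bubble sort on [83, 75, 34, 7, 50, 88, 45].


Initial: [83, 75, 34, 7, 50, 88, 45]
Pass 1: [75, 34, 7, 50, 83, 45, 88] (5 swaps)
Pass 2: [34, 7, 50, 75, 45, 83, 88] (4 swaps)

After 2 passes: [34, 7, 50, 75, 45, 83, 88]


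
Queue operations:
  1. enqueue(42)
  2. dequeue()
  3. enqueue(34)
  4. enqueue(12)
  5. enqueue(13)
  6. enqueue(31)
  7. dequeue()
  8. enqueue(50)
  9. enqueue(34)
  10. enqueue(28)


enqueue(42) -> [42]
dequeue()->42, []
enqueue(34) -> [34]
enqueue(12) -> [34, 12]
enqueue(13) -> [34, 12, 13]
enqueue(31) -> [34, 12, 13, 31]
dequeue()->34, [12, 13, 31]
enqueue(50) -> [12, 13, 31, 50]
enqueue(34) -> [12, 13, 31, 50, 34]
enqueue(28) -> [12, 13, 31, 50, 34, 28]

Final queue: [12, 13, 31, 50, 34, 28]


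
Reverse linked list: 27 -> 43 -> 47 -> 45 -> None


Step 1: curr=27, set curr.next=prev(None) | reversed so far: 27
Step 2: curr=43, set curr.next=prev(27) | reversed so far: 43 -> 27
Step 3: curr=47, set curr.next=prev(43) | reversed so far: 47 -> 43 -> 27
Step 4: curr=45, set curr.next=prev(47) | reversed so far: 45 -> 47 -> 43 -> 27

45 -> 47 -> 43 -> 27 -> None


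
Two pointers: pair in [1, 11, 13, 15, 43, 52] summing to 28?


lo=0(1)+hi=5(52)=53
lo=0(1)+hi=4(43)=44
lo=0(1)+hi=3(15)=16
lo=1(11)+hi=3(15)=26
lo=2(13)+hi=3(15)=28

Yes: 13+15=28


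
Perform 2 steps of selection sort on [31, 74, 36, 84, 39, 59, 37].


Initial: [31, 74, 36, 84, 39, 59, 37]
Step 1: min=31 at 0
  Swap: [31, 74, 36, 84, 39, 59, 37]
Step 2: min=36 at 2
  Swap: [31, 36, 74, 84, 39, 59, 37]

After 2 steps: [31, 36, 74, 84, 39, 59, 37]


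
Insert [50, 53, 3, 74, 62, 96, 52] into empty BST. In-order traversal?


Insert 50: root
Insert 53: R from 50
Insert 3: L from 50
Insert 74: R from 50 -> R from 53
Insert 62: R from 50 -> R from 53 -> L from 74
Insert 96: R from 50 -> R from 53 -> R from 74
Insert 52: R from 50 -> L from 53

In-order: [3, 50, 52, 53, 62, 74, 96]


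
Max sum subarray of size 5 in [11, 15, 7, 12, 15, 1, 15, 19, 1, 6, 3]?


[0:5]: 60
[1:6]: 50
[2:7]: 50
[3:8]: 62
[4:9]: 51
[5:10]: 42
[6:11]: 44

Max: 62 at [3:8]


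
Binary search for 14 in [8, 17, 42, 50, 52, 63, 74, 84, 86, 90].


Step 1: lo=0, hi=9, mid=4, val=52
Step 2: lo=0, hi=3, mid=1, val=17
Step 3: lo=0, hi=0, mid=0, val=8

Not found


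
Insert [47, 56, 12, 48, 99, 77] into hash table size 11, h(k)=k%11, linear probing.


Insert 47: h=3 -> slot 3
Insert 56: h=1 -> slot 1
Insert 12: h=1, 1 probes -> slot 2
Insert 48: h=4 -> slot 4
Insert 99: h=0 -> slot 0
Insert 77: h=0, 5 probes -> slot 5

Table: [99, 56, 12, 47, 48, 77, None, None, None, None, None]


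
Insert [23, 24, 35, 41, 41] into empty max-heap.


Insert 23: [23]
Insert 24: [24, 23]
Insert 35: [35, 23, 24]
Insert 41: [41, 35, 24, 23]
Insert 41: [41, 41, 24, 23, 35]

Final heap: [41, 41, 24, 23, 35]


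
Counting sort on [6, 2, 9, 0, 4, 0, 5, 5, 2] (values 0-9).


Input: [6, 2, 9, 0, 4, 0, 5, 5, 2]
Counts: [2, 0, 2, 0, 1, 2, 1, 0, 0, 1]

Sorted: [0, 0, 2, 2, 4, 5, 5, 6, 9]


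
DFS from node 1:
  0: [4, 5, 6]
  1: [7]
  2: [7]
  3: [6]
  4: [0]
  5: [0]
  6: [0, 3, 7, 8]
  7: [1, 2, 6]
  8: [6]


Visit 1, push [7]
Visit 7, push [6, 2]
Visit 2, push []
Visit 6, push [8, 3, 0]
Visit 0, push [5, 4]
Visit 4, push []
Visit 5, push []
Visit 3, push []
Visit 8, push []

DFS order: [1, 7, 2, 6, 0, 4, 5, 3, 8]


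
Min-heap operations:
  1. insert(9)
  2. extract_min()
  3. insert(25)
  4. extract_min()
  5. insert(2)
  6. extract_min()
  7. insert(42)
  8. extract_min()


insert(9) -> [9]
extract_min()->9, []
insert(25) -> [25]
extract_min()->25, []
insert(2) -> [2]
extract_min()->2, []
insert(42) -> [42]
extract_min()->42, []

Final heap: []


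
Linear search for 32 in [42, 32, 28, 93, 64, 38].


i=0: 42!=32
i=1: 32==32 found!

Found at 1, 2 comps


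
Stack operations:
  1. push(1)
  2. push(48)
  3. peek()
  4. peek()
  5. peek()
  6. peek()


push(1) -> [1]
push(48) -> [1, 48]
peek()->48
peek()->48
peek()->48
peek()->48

Final stack: [1, 48]


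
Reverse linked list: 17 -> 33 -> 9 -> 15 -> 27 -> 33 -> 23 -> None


Step 1: curr=17, set curr.next=prev(None) | reversed so far: 17
Step 2: curr=33, set curr.next=prev(17) | reversed so far: 33 -> 17
Step 3: curr=9, set curr.next=prev(33) | reversed so far: 9 -> 33 -> 17
Step 4: curr=15, set curr.next=prev(9) | reversed so far: 15 -> 9 -> 33 -> 17
Step 5: curr=27, set curr.next=prev(15) | reversed so far: 27 -> 15 -> 9 -> 33 -> 17
Step 6: curr=33, set curr.next=prev(27) | reversed so far: 33 -> 27 -> 15 -> 9 -> 33 -> 17
Step 7: curr=23, set curr.next=prev(33) | reversed so far: 23 -> 33 -> 27 -> 15 -> 9 -> 33 -> 17

23 -> 33 -> 27 -> 15 -> 9 -> 33 -> 17 -> None


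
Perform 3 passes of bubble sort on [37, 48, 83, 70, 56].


Initial: [37, 48, 83, 70, 56]
Pass 1: [37, 48, 70, 56, 83] (2 swaps)
Pass 2: [37, 48, 56, 70, 83] (1 swaps)
Pass 3: [37, 48, 56, 70, 83] (0 swaps)

After 3 passes: [37, 48, 56, 70, 83]


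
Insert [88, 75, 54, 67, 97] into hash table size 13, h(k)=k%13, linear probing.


Insert 88: h=10 -> slot 10
Insert 75: h=10, 1 probes -> slot 11
Insert 54: h=2 -> slot 2
Insert 67: h=2, 1 probes -> slot 3
Insert 97: h=6 -> slot 6

Table: [None, None, 54, 67, None, None, 97, None, None, None, 88, 75, None]


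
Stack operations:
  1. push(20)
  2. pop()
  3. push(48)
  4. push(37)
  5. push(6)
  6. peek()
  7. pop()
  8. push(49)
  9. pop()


push(20) -> [20]
pop()->20, []
push(48) -> [48]
push(37) -> [48, 37]
push(6) -> [48, 37, 6]
peek()->6
pop()->6, [48, 37]
push(49) -> [48, 37, 49]
pop()->49, [48, 37]

Final stack: [48, 37]


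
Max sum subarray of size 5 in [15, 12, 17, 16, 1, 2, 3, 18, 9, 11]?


[0:5]: 61
[1:6]: 48
[2:7]: 39
[3:8]: 40
[4:9]: 33
[5:10]: 43

Max: 61 at [0:5]


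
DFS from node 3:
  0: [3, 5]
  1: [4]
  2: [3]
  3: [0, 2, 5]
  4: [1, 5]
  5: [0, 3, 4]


Visit 3, push [5, 2, 0]
Visit 0, push [5]
Visit 5, push [4]
Visit 4, push [1]
Visit 1, push []
Visit 2, push []

DFS order: [3, 0, 5, 4, 1, 2]


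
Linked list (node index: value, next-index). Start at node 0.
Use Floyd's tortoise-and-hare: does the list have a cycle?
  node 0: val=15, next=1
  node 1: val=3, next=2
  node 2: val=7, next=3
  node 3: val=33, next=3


Floyd's tortoise (slow, +1) and hare (fast, +2):
  init: slow=0, fast=0
  step 1: slow=1, fast=2
  step 2: slow=2, fast=3
  step 3: slow=3, fast=3
  slow == fast at node 3: cycle detected

Cycle: yes


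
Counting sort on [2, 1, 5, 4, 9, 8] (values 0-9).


Input: [2, 1, 5, 4, 9, 8]
Counts: [0, 1, 1, 0, 1, 1, 0, 0, 1, 1]

Sorted: [1, 2, 4, 5, 8, 9]


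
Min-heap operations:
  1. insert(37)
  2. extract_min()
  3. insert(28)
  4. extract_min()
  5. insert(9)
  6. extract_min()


insert(37) -> [37]
extract_min()->37, []
insert(28) -> [28]
extract_min()->28, []
insert(9) -> [9]
extract_min()->9, []

Final heap: []


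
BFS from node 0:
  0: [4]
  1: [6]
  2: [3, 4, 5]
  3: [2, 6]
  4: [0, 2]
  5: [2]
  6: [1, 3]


Visit 0, enqueue [4]
Visit 4, enqueue [2]
Visit 2, enqueue [3, 5]
Visit 3, enqueue [6]
Visit 5, enqueue []
Visit 6, enqueue [1]
Visit 1, enqueue []

BFS order: [0, 4, 2, 3, 5, 6, 1]


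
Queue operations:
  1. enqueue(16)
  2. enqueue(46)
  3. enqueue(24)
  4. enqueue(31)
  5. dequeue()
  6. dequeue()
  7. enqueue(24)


enqueue(16) -> [16]
enqueue(46) -> [16, 46]
enqueue(24) -> [16, 46, 24]
enqueue(31) -> [16, 46, 24, 31]
dequeue()->16, [46, 24, 31]
dequeue()->46, [24, 31]
enqueue(24) -> [24, 31, 24]

Final queue: [24, 31, 24]


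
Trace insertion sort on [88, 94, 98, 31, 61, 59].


Initial: [88, 94, 98, 31, 61, 59]
Insert 94: [88, 94, 98, 31, 61, 59]
Insert 98: [88, 94, 98, 31, 61, 59]
Insert 31: [31, 88, 94, 98, 61, 59]
Insert 61: [31, 61, 88, 94, 98, 59]
Insert 59: [31, 59, 61, 88, 94, 98]

Sorted: [31, 59, 61, 88, 94, 98]


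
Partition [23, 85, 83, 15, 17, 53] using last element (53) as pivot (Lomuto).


Pivot: 53
  23 <= 53: advance i (no swap)
  15 <= 53: swap -> [23, 15, 83, 85, 17, 53]
  17 <= 53: swap -> [23, 15, 17, 85, 83, 53]
Place pivot at 3: [23, 15, 17, 53, 83, 85]

Partitioned: [23, 15, 17, 53, 83, 85]


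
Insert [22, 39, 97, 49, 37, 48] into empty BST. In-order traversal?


Insert 22: root
Insert 39: R from 22
Insert 97: R from 22 -> R from 39
Insert 49: R from 22 -> R from 39 -> L from 97
Insert 37: R from 22 -> L from 39
Insert 48: R from 22 -> R from 39 -> L from 97 -> L from 49

In-order: [22, 37, 39, 48, 49, 97]


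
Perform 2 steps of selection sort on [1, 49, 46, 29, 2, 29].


Initial: [1, 49, 46, 29, 2, 29]
Step 1: min=1 at 0
  Swap: [1, 49, 46, 29, 2, 29]
Step 2: min=2 at 4
  Swap: [1, 2, 46, 29, 49, 29]

After 2 steps: [1, 2, 46, 29, 49, 29]


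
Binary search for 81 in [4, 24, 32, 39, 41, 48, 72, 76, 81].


Step 1: lo=0, hi=8, mid=4, val=41
Step 2: lo=5, hi=8, mid=6, val=72
Step 3: lo=7, hi=8, mid=7, val=76
Step 4: lo=8, hi=8, mid=8, val=81

Found at index 8


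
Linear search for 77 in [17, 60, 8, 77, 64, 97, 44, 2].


i=0: 17!=77
i=1: 60!=77
i=2: 8!=77
i=3: 77==77 found!

Found at 3, 4 comps


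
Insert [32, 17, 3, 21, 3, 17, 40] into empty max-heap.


Insert 32: [32]
Insert 17: [32, 17]
Insert 3: [32, 17, 3]
Insert 21: [32, 21, 3, 17]
Insert 3: [32, 21, 3, 17, 3]
Insert 17: [32, 21, 17, 17, 3, 3]
Insert 40: [40, 21, 32, 17, 3, 3, 17]

Final heap: [40, 21, 32, 17, 3, 3, 17]


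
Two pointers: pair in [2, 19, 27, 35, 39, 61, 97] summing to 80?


lo=0(2)+hi=6(97)=99
lo=0(2)+hi=5(61)=63
lo=1(19)+hi=5(61)=80

Yes: 19+61=80


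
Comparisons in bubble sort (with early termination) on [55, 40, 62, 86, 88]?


Algorithm: bubble sort (with early termination)
Input: [55, 40, 62, 86, 88]
Sorted: [40, 55, 62, 86, 88]

7


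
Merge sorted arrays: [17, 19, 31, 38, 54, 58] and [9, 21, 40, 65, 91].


Take 9 from B
Take 17 from A
Take 19 from A
Take 21 from B
Take 31 from A
Take 38 from A
Take 40 from B
Take 54 from A
Take 58 from A

Merged: [9, 17, 19, 21, 31, 38, 40, 54, 58, 65, 91]


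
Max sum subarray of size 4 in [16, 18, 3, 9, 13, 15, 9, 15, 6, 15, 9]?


[0:4]: 46
[1:5]: 43
[2:6]: 40
[3:7]: 46
[4:8]: 52
[5:9]: 45
[6:10]: 45
[7:11]: 45

Max: 52 at [4:8]


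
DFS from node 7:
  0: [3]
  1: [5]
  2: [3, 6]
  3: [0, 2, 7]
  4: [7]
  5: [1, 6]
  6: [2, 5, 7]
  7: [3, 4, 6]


Visit 7, push [6, 4, 3]
Visit 3, push [2, 0]
Visit 0, push []
Visit 2, push [6]
Visit 6, push [5]
Visit 5, push [1]
Visit 1, push []
Visit 4, push []

DFS order: [7, 3, 0, 2, 6, 5, 1, 4]
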